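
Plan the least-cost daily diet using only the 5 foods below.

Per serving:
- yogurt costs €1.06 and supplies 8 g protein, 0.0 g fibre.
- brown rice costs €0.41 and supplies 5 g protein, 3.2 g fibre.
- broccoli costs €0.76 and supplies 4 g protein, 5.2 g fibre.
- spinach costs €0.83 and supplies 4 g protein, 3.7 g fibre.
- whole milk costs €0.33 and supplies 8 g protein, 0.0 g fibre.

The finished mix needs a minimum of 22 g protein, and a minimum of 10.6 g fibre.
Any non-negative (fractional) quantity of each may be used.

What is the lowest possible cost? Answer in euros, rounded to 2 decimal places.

Let x1 = servings of yogurt, x2 = servings of brown rice, x3 = servings of broccoli, x4 = servings of spinach, x5 = servings of whole milk.
Minimize 1.06x1 + 0.41x2 + 0.76x3 + 0.83x4 + 0.33x5 with:
  8x1 + 5x2 + 4x3 + 4x4 + 8x5 ≥ 22   (protein)
  3.2x2 + 5.2x3 + 3.7x4 ≥ 10.6   (fibre)
  x1, x2, x3, x4, x5 ≥ 0.
The cheapest feasible vertex uses only brown rice, whole milk; yogurt, broccoli, spinach are not used. The protein and fibre requirements are met with equality.
Optimal quantities: brown rice = 3.312 servings, whole milk = 0.6797 servings.
Hence cost = 0.41·3.312 + 0.33·0.6797 = €1.5822.

€1.58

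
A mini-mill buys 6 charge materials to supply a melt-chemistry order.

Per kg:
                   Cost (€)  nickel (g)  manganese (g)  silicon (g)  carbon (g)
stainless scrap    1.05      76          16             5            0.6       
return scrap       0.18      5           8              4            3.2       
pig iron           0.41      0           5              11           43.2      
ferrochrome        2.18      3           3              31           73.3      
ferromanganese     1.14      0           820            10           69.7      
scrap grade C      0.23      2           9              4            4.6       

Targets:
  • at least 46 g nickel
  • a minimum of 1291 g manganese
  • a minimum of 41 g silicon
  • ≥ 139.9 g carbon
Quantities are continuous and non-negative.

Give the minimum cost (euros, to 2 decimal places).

€3.09

Treat it as an LP. Let x1 = kg of stainless scrap, x2 = kg of return scrap, x3 = kg of pig iron, x4 = kg of ferrochrome, x5 = kg of ferromanganese, x6 = kg of scrap grade C.
Minimise 1.05x1 + 0.18x2 + 0.41x3 + 2.18x4 + 1.14x5 + 0.23x6 s.t.:
  76x1 + 5x2 + 3x4 + 2x6 ≥ 46   (nickel)
  16x1 + 8x2 + 5x3 + 3x4 + 820x5 + 9x6 ≥ 1291   (manganese)
  5x1 + 4x2 + 11x3 + 31x4 + 10x5 + 4x6 ≥ 41   (silicon)
  0.6x1 + 3.2x2 + 43.2x3 + 73.3x4 + 69.7x5 + 4.6x6 ≥ 139.9   (carbon)
  x1, x2, x3, x4, x5, x6 ≥ 0.
The cheapest feasible vertex uses only stainless scrap, return scrap, pig iron, ferromanganese; ferrochrome, scrap grade C are not used. The nickel, manganese, silicon, carbon requirements are met with equality.
Solving gives x1 = 0.2792, x2 = 4.956, x3 = 0.4182, x5 = 1.518.
Hence cost = 1.05·0.2792 + 0.18·4.956 + 0.41·0.4182 + 1.14·1.518 = €3.0872.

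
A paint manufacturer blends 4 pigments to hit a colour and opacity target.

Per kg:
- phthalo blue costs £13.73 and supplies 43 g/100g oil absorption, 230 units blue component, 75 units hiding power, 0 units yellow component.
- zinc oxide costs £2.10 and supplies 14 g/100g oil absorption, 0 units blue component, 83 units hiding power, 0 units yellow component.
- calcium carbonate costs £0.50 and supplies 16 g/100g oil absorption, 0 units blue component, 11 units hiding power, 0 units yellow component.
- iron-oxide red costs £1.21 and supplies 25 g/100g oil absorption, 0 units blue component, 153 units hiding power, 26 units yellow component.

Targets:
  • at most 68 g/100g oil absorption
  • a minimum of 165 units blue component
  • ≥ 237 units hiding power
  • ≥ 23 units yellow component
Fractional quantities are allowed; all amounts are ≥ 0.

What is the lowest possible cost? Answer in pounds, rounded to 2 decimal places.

Set it up as a linear program. Let x1 = kg of phthalo blue, x2 = kg of zinc oxide, x3 = kg of calcium carbonate, x4 = kg of iron-oxide red.
min 13.73x1 + 2.1x2 + 0.5x3 + 1.21x4 s.t.:
  43x1 + 14x2 + 16x3 + 25x4 ≤ 68   (oil absorption)
  230x1 ≥ 165   (blue component)
  75x1 + 83x2 + 11x3 + 153x4 ≥ 237   (hiding power)
  26x4 ≥ 23   (yellow component)
  x1, x2, x3, x4 ≥ 0.
At the optimum only phthalo blue, iron-oxide red are positive (zinc oxide, calcium carbonate = 0). There the blue component and hiding power constraints are tight.
Optimal quantities: phthalo blue = 0.7174 kg, iron-oxide red = 1.197 kg.
Cost = 13.73·0.7174 + 1.21·1.197 = 11.2983.

£11.30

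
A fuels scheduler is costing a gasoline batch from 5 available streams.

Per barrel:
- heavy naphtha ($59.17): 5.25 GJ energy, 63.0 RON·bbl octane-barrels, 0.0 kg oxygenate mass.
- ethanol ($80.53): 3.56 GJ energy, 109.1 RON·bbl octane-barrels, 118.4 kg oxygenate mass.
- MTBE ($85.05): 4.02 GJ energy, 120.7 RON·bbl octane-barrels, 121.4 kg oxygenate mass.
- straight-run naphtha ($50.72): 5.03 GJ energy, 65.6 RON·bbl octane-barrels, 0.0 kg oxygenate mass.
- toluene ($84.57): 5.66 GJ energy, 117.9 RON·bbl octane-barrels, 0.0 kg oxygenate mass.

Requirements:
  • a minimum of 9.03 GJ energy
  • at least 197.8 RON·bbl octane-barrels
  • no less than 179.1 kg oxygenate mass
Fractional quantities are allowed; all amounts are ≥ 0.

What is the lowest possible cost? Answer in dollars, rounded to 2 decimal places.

Set it up as a linear program. Let x1 = barrels of heavy naphtha, x2 = barrels of ethanol, x3 = barrels of MTBE, x4 = barrels of straight-run naphtha, x5 = barrels of toluene.
min 59.17x1 + 80.53x2 + 85.05x3 + 50.72x4 + 84.57x5 subject to:
  5.25x1 + 3.56x2 + 4.02x3 + 5.03x4 + 5.66x5 ≥ 9.03   (energy)
  63x1 + 109.1x2 + 120.7x3 + 65.6x4 + 117.9x5 ≥ 197.8   (octane-barrels)
  118.4x2 + 121.4x3 ≥ 179.1   (oxygenate mass)
  x1, x2, x3, x4, x5 ≥ 0.
The optimal basis is {MTBE, straight-run naphtha}; heavy naphtha, ethanol, toluene drop out. There the energy and oxygenate mass constraints are tight.
Solving gives x3 = 1.4753, x4 = 0.61617.
Cost = 85.05·1.4753 + 50.72·0.61617 = 156.7264.

$156.73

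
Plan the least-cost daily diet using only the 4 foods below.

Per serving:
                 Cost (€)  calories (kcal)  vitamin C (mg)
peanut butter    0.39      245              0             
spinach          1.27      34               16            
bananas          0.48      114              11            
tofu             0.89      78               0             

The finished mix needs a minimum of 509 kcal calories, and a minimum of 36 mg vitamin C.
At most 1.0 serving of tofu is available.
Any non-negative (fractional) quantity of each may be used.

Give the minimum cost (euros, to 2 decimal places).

This is a linear program. Let x1 = servings of peanut butter, x2 = servings of spinach, x3 = servings of bananas, x4 = servings of tofu.
Minimise 0.39x1 + 1.27x2 + 0.48x3 + 0.89x4 subject to:
  245x1 + 34x2 + 114x3 + 78x4 ≥ 509   (calories)
  16x2 + 11x3 ≥ 36   (vitamin C)
  x4 ≤ 1
  x1, x2, x3, x4 ≥ 0.
At the optimum only peanut butter, bananas are positive (spinach, tofu = 0). There the calories and vitamin C constraints are tight.
That vertex is x1 = 0.5547, x3 = 3.273.
Hence cost = 0.39·0.5547 + 0.48·3.273 = €1.7874.

€1.79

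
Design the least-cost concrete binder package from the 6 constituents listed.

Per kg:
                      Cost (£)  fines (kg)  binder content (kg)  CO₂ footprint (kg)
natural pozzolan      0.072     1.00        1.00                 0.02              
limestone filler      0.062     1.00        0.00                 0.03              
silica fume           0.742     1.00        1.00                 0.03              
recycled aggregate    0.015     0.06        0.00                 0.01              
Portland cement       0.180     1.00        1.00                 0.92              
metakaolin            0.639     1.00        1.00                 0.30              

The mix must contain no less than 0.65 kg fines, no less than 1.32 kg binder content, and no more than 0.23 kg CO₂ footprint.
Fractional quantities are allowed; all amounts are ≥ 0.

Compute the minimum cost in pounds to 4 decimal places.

Set it up as a linear program. Let x1 = kg of natural pozzolan, x2 = kg of limestone filler, x3 = kg of silica fume, x4 = kg of recycled aggregate, x5 = kg of Portland cement, x6 = kg of metakaolin.
min 0.072x1 + 0.062x2 + 0.742x3 + 0.015x4 + 0.18x5 + 0.639x6 s.t.:
  1x1 + 1x2 + 1x3 + 0.06x4 + 1x5 + 1x6 ≥ 0.65   (fines)
  1x1 + 1x3 + 1x5 + 1x6 ≥ 1.32   (binder content)
  0.02x1 + 0.03x2 + 0.03x3 + 0.01x4 + 0.92x5 + 0.3x6 ≤ 0.23   (CO₂ footprint)
  x1, x2, x3, x4, x5, x6 ≥ 0.
The cheapest feasible vertex uses only natural pozzolan; limestone filler, silica fume, recycled aggregate, Portland cement, metakaolin are not used. Binding constraint: binder content.
That vertex is x1 = 1.32.
Cost = 0.072·1.32 = 0.095040.

£0.0950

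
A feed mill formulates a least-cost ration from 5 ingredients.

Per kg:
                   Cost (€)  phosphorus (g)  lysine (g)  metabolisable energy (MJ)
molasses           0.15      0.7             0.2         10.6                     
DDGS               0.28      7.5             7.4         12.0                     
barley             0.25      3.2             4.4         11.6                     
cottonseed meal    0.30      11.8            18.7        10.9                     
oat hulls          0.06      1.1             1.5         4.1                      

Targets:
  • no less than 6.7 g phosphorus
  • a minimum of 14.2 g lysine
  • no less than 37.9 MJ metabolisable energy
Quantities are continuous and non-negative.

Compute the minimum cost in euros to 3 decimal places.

This is a linear program. Let x1 = kg of molasses, x2 = kg of DDGS, x3 = kg of barley, x4 = kg of cottonseed meal, x5 = kg of oat hulls.
Minimize 0.15x1 + 0.28x2 + 0.25x3 + 0.3x4 + 0.06x5 with:
  0.7x1 + 7.5x2 + 3.2x3 + 11.8x4 + 1.1x5 ≥ 6.7   (phosphorus)
  0.2x1 + 7.4x2 + 4.4x3 + 18.7x4 + 1.5x5 ≥ 14.2   (lysine)
  10.6x1 + 12x2 + 11.6x3 + 10.9x4 + 4.1x5 ≥ 37.9   (metabolisable energy)
  x1, x2, x3, x4, x5 ≥ 0.
The cheapest feasible vertex uses only cottonseed meal, oat hulls; molasses, DDGS, barley are not used. There the lysine and metabolisable energy constraints are tight.
So cottonseed meal = 0.02271 kg, oat hulls = 9.184 kg.
Cost = 0.3·0.02271 + 0.06·9.184 = 0.55785.

€0.558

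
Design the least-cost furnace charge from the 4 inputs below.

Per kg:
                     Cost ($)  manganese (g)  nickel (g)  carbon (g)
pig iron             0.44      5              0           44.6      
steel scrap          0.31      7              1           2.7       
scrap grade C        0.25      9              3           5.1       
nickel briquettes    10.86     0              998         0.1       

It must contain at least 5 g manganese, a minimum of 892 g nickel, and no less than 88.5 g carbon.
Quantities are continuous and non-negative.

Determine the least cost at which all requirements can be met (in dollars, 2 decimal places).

Let x1 = kg of pig iron, x2 = kg of steel scrap, x3 = kg of scrap grade C, x4 = kg of nickel briquettes.
Minimize 0.44x1 + 0.31x2 + 0.25x3 + 10.86x4 s.t.:
  5x1 + 7x2 + 9x3 ≥ 5   (manganese)
  1x2 + 3x3 + 998x4 ≥ 892   (nickel)
  44.6x1 + 2.7x2 + 5.1x3 + 0.1x4 ≥ 88.5   (carbon)
  x1, x2, x3, x4 ≥ 0.
At the optimum only pig iron, nickel briquettes are positive (steel scrap, scrap grade C = 0). The nickel and carbon requirements are met with equality.
Optimal quantities: pig iron = 1.982 kg, nickel briquettes = 0.8938 kg.
Cost = 0.44·1.982 + 10.86·0.8938 = 10.5787.

$10.58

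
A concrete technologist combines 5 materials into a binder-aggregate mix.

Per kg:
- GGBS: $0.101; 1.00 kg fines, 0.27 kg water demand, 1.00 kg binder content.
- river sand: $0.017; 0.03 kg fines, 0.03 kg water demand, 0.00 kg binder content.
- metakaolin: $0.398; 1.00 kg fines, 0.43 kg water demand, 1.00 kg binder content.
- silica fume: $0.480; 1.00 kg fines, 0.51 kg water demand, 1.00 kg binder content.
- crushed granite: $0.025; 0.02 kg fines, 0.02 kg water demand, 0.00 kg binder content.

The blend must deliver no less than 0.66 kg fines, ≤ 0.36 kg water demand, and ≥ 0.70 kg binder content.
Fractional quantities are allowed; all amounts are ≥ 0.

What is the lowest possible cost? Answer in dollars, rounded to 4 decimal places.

$0.0707

This is a linear program. Let x1 = kg of GGBS, x2 = kg of river sand, x3 = kg of metakaolin, x4 = kg of silica fume, x5 = kg of crushed granite.
min 0.101x1 + 0.017x2 + 0.398x3 + 0.48x4 + 0.025x5 with:
  1x1 + 0.03x2 + 1x3 + 1x4 + 0.02x5 ≥ 0.66   (fines)
  0.27x1 + 0.03x2 + 0.43x3 + 0.51x4 + 0.02x5 ≤ 0.36   (water demand)
  1x1 + 1x3 + 1x4 ≥ 0.7   (binder content)
  x1, x2, x3, x4, x5 ≥ 0.
The minimum-cost mix takes nothing from river sand, metakaolin, silica fume, crushed granite — only GGBS. The binder content requirement is met with equality.
So GGBS = 0.7 kg.
Hence cost = 0.101·0.7 = $0.070700.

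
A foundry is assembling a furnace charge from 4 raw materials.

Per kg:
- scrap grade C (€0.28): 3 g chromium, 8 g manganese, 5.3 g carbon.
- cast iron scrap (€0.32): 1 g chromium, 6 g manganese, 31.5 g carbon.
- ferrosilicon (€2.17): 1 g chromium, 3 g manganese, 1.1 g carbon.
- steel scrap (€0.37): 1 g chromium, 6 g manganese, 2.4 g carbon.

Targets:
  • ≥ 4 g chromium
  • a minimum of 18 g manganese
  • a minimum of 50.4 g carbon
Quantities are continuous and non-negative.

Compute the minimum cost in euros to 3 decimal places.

Treat it as an LP. Let x1 = kg of scrap grade C, x2 = kg of cast iron scrap, x3 = kg of ferrosilicon, x4 = kg of steel scrap.
Minimize 0.28x1 + 0.32x2 + 2.17x3 + 0.37x4 with:
  3x1 + 1x2 + 1x3 + 1x4 ≥ 4   (chromium)
  8x1 + 6x2 + 3x3 + 6x4 ≥ 18   (manganese)
  5.3x1 + 31.5x2 + 1.1x3 + 2.4x4 ≥ 50.4   (carbon)
  x1, x2, x3, x4 ≥ 0.
The minimum-cost mix takes nothing from ferrosilicon, steel scrap — only scrap grade C, cast iron scrap. Binding constraints: manganese and carbon.
So scrap grade C = 1.202 kg, cast iron scrap = 1.398 kg.
Objective = 0.28·1.202 + 0.32·1.398 = 0.78392.

€0.784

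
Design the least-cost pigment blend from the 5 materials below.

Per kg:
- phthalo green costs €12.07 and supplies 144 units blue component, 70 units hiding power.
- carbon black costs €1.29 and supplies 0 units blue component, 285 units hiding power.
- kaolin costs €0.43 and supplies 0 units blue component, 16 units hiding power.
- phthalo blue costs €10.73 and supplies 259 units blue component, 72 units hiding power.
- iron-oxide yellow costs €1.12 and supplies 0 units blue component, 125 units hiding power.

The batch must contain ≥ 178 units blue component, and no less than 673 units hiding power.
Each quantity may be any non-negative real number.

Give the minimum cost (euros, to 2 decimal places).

€10.20

Set it up as a linear program. Let x1 = kg of phthalo green, x2 = kg of carbon black, x3 = kg of kaolin, x4 = kg of phthalo blue, x5 = kg of iron-oxide yellow.
Minimize 12.07x1 + 1.29x2 + 0.43x3 + 10.73x4 + 1.12x5 with:
  144x1 + 259x4 ≥ 178   (blue component)
  70x1 + 285x2 + 16x3 + 72x4 + 125x5 ≥ 673   (hiding power)
  x1, x2, x3, x4, x5 ≥ 0.
The optimal basis is {carbon black, phthalo blue}; phthalo green, kaolin, iron-oxide yellow drop out. The blue component and hiding power requirements are met with equality.
Solving gives x2 = 2.188, x4 = 0.6873.
Objective = 1.29·2.188 + 10.73·0.6873 = 10.1972.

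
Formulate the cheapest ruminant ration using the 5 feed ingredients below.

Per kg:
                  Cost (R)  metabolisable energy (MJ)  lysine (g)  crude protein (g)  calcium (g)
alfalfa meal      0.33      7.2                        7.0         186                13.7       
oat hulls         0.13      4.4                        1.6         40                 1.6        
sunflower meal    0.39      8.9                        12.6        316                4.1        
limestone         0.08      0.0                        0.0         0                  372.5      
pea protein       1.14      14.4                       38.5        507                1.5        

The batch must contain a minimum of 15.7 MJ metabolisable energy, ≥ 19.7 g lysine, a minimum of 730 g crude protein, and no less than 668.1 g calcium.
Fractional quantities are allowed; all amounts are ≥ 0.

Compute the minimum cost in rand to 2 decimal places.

R1.04

Let x1 = kg of alfalfa meal, x2 = kg of oat hulls, x3 = kg of sunflower meal, x4 = kg of limestone, x5 = kg of pea protein.
Minimise 0.33x1 + 0.13x2 + 0.39x3 + 0.08x4 + 1.14x5 with:
  7.2x1 + 4.4x2 + 8.9x3 + 14.4x5 ≥ 15.7   (metabolisable energy)
  7x1 + 1.6x2 + 12.6x3 + 38.5x5 ≥ 19.7   (lysine)
  186x1 + 40x2 + 316x3 + 507x5 ≥ 730   (crude protein)
  13.7x1 + 1.6x2 + 4.1x3 + 372.5x4 + 1.5x5 ≥ 668.1   (calcium)
  x1, x2, x3, x4, x5 ≥ 0.
The optimal basis is {sunflower meal, limestone}; alfalfa meal, oat hulls, pea protein drop out. There the crude protein and calcium constraints are tight.
That vertex is x3 = 2.31, x4 = 1.768.
Cost = 0.39·2.31 + 0.08·1.768 = 1.0423.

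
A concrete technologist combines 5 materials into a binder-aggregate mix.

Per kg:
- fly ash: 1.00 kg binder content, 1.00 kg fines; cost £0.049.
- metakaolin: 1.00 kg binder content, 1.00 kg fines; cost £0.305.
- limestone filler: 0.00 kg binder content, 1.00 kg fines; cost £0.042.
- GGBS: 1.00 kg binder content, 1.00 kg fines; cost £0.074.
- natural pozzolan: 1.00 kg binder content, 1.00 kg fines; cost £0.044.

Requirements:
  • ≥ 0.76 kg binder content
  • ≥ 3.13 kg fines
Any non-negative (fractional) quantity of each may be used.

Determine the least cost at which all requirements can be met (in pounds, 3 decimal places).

Treat it as an LP. Let x1 = kg of fly ash, x2 = kg of metakaolin, x3 = kg of limestone filler, x4 = kg of GGBS, x5 = kg of natural pozzolan.
Minimise 0.049x1 + 0.305x2 + 0.042x3 + 0.074x4 + 0.044x5 subject to:
  1x1 + 1x2 + 1x4 + 1x5 ≥ 0.76   (binder content)
  1x1 + 1x2 + 1x3 + 1x4 + 1x5 ≥ 3.13   (fines)
  x1, x2, x3, x4, x5 ≥ 0.
The cheapest feasible vertex uses only limestone filler, natural pozzolan; fly ash, metakaolin, GGBS are not used. There the binder content and fines constraints are tight.
That vertex is x3 = 2.37, x5 = 0.76.
Total cost: 0.042·2.37 + 0.044·0.76 = 0.13298.

£0.133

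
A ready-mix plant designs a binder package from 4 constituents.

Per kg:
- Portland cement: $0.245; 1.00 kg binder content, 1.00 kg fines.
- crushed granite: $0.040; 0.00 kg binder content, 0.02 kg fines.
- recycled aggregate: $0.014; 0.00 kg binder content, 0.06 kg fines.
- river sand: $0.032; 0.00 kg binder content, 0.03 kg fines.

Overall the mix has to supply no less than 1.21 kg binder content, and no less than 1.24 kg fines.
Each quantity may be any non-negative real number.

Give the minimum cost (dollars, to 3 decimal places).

Let x1 = kg of Portland cement, x2 = kg of crushed granite, x3 = kg of recycled aggregate, x4 = kg of river sand.
Minimize 0.245x1 + 0.04x2 + 0.014x3 + 0.032x4 with:
  1x1 ≥ 1.21   (binder content)
  1x1 + 0.02x2 + 0.06x3 + 0.03x4 ≥ 1.24   (fines)
  x1, x2, x3, x4 ≥ 0.
At the optimum only Portland cement, recycled aggregate are positive (crushed granite, river sand = 0). There the binder content and fines constraints are tight.
So Portland cement = 1.21 kg, recycled aggregate = 0.5 kg.
Total cost: 0.245·1.21 + 0.014·0.5 = 0.30345.

$0.303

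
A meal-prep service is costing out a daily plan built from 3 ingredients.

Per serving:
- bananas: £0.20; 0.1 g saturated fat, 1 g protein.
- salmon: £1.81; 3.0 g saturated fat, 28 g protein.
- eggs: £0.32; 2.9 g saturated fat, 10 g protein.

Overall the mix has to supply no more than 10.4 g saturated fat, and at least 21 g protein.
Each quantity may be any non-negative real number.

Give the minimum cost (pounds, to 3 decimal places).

£0.672

This is a linear program. Let x1 = servings of bananas, x2 = servings of salmon, x3 = servings of eggs.
Minimise 0.2x1 + 1.81x2 + 0.32x3 subject to:
  0.1x1 + 3x2 + 2.9x3 ≤ 10.4   (saturated fat)
  1x1 + 28x2 + 10x3 ≥ 21   (protein)
  x1, x2, x3 ≥ 0.
The minimum-cost mix takes nothing from bananas, salmon — only eggs. The protein requirement is met with equality.
So eggs = 2.1 servings.
Cost = 0.32·2.1 = 0.67200.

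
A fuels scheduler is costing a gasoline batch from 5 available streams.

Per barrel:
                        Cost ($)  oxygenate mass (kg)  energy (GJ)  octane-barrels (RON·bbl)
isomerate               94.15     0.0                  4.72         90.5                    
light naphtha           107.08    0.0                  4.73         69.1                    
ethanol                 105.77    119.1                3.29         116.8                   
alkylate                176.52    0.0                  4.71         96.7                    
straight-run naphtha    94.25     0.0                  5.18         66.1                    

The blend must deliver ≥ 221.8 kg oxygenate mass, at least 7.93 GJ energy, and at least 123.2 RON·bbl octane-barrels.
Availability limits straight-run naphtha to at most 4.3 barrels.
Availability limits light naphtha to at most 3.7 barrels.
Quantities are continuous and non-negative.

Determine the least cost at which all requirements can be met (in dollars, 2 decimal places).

Treat it as an LP. Let x1 = barrels of isomerate, x2 = barrels of light naphtha, x3 = barrels of ethanol, x4 = barrels of alkylate, x5 = barrels of straight-run naphtha.
Minimize 94.15x1 + 107.08x2 + 105.77x3 + 176.52x4 + 94.25x5 with:
  119.1x3 ≥ 221.8   (oxygenate mass)
  4.72x1 + 4.73x2 + 3.29x3 + 4.71x4 + 5.18x5 ≥ 7.93   (energy)
  90.5x1 + 69.1x2 + 116.8x3 + 96.7x4 + 66.1x5 ≥ 123.2   (octane-barrels)
  x5 ≤ 4.3
  x2 ≤ 3.7
  x1, x2, x3, x4, x5 ≥ 0.
The optimal basis is {ethanol, straight-run naphtha}; isomerate, light naphtha, alkylate drop out. The oxygenate mass and energy requirements are met with equality.
Optimal quantities: ethanol = 1.8623 barrels, straight-run naphtha = 0.34808 barrels.
Objective = 105.77·1.8623 + 94.25·0.34808 = 229.7820.

$229.78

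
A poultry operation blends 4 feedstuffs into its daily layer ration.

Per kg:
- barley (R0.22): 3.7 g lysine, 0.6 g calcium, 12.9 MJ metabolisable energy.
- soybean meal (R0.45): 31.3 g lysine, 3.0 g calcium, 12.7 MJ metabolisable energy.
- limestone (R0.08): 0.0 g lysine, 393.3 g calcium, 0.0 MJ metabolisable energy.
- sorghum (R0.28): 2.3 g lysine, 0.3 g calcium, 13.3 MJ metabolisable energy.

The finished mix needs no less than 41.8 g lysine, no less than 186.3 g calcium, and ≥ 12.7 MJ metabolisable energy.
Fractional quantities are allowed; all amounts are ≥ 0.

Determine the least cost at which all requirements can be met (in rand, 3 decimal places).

Treat it as an LP. Let x1 = kg of barley, x2 = kg of soybean meal, x3 = kg of limestone, x4 = kg of sorghum.
Minimise 0.22x1 + 0.45x2 + 0.08x3 + 0.28x4 with:
  3.7x1 + 31.3x2 + 2.3x4 ≥ 41.8   (lysine)
  0.6x1 + 3x2 + 393.3x3 + 0.3x4 ≥ 186.3   (calcium)
  12.9x1 + 12.7x2 + 13.3x4 ≥ 12.7   (metabolisable energy)
  x1, x2, x3, x4 ≥ 0.
The minimum-cost mix takes nothing from barley, sorghum — only soybean meal, limestone. The lysine and calcium requirements are met with equality.
That vertex is x2 = 1.335, x3 = 0.4635.
Total cost: 0.45·1.335 + 0.08·0.4635 = 0.63783.

R0.638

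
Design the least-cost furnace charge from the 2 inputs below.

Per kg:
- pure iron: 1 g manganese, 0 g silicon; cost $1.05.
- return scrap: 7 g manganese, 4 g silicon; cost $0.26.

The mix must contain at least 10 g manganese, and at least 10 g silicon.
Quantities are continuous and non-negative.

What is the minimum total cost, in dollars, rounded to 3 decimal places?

Treat it as an LP. Let x1 = kg of pure iron, x2 = kg of return scrap.
Minimise 1.05x1 + 0.26x2 s.t.:
  1x1 + 7x2 ≥ 10   (manganese)
  4x2 ≥ 10   (silicon)
  x1, x2 ≥ 0.
The cheapest feasible vertex uses only return scrap; pure iron is not used. There the silicon constraint is tight.
So return scrap = 2.5 kg.
Total cost: 0.26·2.5 = 0.65000.

$0.650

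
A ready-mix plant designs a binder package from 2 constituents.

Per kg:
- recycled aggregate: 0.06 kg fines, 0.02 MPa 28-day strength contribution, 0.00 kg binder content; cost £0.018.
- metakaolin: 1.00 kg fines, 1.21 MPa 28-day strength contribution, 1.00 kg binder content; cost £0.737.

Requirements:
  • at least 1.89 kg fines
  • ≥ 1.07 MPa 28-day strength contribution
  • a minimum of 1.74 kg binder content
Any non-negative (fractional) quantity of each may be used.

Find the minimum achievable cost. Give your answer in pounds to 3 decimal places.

Let x1 = kg of recycled aggregate, x2 = kg of metakaolin.
Minimize 0.018x1 + 0.737x2 with:
  0.06x1 + 1x2 ≥ 1.89   (fines)
  0.02x1 + 1.21x2 ≥ 1.07   (28-day strength contribution)
  1x2 ≥ 1.74   (binder content)
  x1, x2 ≥ 0.
Both inputs are positive at the optimum. Binding constraints: fines and binder content.
Solving gives x1 = 2.5, x2 = 1.74.
Hence cost = 0.018·2.5 + 0.737·1.74 = £1.32738.

£1.327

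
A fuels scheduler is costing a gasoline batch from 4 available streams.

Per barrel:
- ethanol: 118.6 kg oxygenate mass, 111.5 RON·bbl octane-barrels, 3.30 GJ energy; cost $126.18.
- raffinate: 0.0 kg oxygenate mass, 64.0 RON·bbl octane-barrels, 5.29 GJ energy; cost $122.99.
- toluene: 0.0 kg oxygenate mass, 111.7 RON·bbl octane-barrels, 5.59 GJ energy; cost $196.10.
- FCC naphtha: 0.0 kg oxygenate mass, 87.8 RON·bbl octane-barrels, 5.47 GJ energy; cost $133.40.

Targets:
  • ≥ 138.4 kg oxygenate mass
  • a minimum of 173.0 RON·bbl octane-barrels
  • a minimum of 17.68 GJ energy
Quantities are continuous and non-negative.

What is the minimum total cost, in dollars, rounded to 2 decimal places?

$468.76

Let x1 = barrels of ethanol, x2 = barrels of raffinate, x3 = barrels of toluene, x4 = barrels of FCC naphtha.
Minimise 126.18x1 + 122.99x2 + 196.1x3 + 133.4x4 with:
  118.6x1 ≥ 138.4   (oxygenate mass)
  111.5x1 + 64x2 + 111.7x3 + 87.8x4 ≥ 173   (octane-barrels)
  3.3x1 + 5.29x2 + 5.59x3 + 5.47x4 ≥ 17.68   (energy)
  x1, x2, x3, x4 ≥ 0.
The optimal basis is {ethanol, raffinate}; toluene, FCC naphtha drop out. Binding constraints: oxygenate mass and energy.
So ethanol = 1.1669 barrels, raffinate = 2.6142 barrels.
Total cost: 126.18·1.1669 + 122.99·2.6142 = 468.7599.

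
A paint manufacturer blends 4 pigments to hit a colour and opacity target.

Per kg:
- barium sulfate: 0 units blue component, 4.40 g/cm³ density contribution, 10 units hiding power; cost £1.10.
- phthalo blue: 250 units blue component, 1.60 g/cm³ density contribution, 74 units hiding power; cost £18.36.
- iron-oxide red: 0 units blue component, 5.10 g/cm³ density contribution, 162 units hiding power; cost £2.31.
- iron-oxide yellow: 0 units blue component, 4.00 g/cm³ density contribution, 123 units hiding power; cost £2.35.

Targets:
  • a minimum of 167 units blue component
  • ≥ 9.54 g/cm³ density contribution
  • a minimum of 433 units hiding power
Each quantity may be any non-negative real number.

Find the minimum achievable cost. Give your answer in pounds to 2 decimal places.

Let x1 = kg of barium sulfate, x2 = kg of phthalo blue, x3 = kg of iron-oxide red, x4 = kg of iron-oxide yellow.
min 1.1x1 + 18.36x2 + 2.31x3 + 2.35x4 subject to:
  250x2 ≥ 167   (blue component)
  4.4x1 + 1.6x2 + 5.1x3 + 4x4 ≥ 9.54   (density contribution)
  10x1 + 74x2 + 162x3 + 123x4 ≥ 433   (hiding power)
  x1, x2, x3, x4 ≥ 0.
At the optimum only phthalo blue, iron-oxide red are positive (barium sulfate, iron-oxide yellow = 0). There the blue component and hiding power constraints are tight.
Optimal quantities: phthalo blue = 0.668 kg, iron-oxide red = 2.368 kg.
Total cost: 18.36·0.668 + 2.31·2.368 = 17.7346.

£17.73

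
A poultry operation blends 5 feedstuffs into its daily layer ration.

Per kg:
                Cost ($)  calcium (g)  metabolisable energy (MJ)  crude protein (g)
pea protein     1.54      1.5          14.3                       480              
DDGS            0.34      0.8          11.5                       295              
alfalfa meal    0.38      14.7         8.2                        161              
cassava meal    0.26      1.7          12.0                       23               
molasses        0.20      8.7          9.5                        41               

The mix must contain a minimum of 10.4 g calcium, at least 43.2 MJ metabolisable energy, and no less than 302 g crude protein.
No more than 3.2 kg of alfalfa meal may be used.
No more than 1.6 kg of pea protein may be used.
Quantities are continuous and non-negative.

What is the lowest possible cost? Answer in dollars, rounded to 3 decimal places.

Set it up as a linear program. Let x1 = kg of pea protein, x2 = kg of DDGS, x3 = kg of alfalfa meal, x4 = kg of cassava meal, x5 = kg of molasses.
Minimise 1.54x1 + 0.34x2 + 0.38x3 + 0.26x4 + 0.2x5 subject to:
  1.5x1 + 0.8x2 + 14.7x3 + 1.7x4 + 8.7x5 ≥ 10.4   (calcium)
  14.3x1 + 11.5x2 + 8.2x3 + 12x4 + 9.5x5 ≥ 43.2   (metabolisable energy)
  480x1 + 295x2 + 161x3 + 23x4 + 41x5 ≥ 302   (crude protein)
  x3 ≤ 3.2
  x1 ≤ 1.6
  x1, x2, x3, x4, x5 ≥ 0.
The minimum-cost mix takes nothing from pea protein, alfalfa meal, cassava meal — only DDGS, molasses. Binding constraints: metabolisable energy and crude protein.
Optimal quantities: DDGS = 0.471 kg, molasses = 3.977 kg.
Objective = 0.34·0.471 + 0.2·3.977 = 0.95554.

$0.956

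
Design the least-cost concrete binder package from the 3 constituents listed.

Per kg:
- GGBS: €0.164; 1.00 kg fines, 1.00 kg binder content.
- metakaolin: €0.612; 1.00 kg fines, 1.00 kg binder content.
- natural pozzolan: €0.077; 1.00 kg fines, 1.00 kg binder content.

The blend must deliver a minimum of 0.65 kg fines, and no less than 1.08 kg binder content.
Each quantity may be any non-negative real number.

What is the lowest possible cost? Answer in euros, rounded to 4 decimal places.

€0.0832

Treat it as an LP. Let x1 = kg of GGBS, x2 = kg of metakaolin, x3 = kg of natural pozzolan.
min 0.164x1 + 0.612x2 + 0.077x3 subject to:
  1x1 + 1x2 + 1x3 ≥ 0.65   (fines)
  1x1 + 1x2 + 1x3 ≥ 1.08   (binder content)
  x1, x2, x3 ≥ 0.
The cheapest feasible vertex uses only natural pozzolan; GGBS, metakaolin are not used. The binder content requirement is met with equality.
Optimal quantities: natural pozzolan = 1.08 kg.
Total cost: 0.077·1.08 = 0.083160.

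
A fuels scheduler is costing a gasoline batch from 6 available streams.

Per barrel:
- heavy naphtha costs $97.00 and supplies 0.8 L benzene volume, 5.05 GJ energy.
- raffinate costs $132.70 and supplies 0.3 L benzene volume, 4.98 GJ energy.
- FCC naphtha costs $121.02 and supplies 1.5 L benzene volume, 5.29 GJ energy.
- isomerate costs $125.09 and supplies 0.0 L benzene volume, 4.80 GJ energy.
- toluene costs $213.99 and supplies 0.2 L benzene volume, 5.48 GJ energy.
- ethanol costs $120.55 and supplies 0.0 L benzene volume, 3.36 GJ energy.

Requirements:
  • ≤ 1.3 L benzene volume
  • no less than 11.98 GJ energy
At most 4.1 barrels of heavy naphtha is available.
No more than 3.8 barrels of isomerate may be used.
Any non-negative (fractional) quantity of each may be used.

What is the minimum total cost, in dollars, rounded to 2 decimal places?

$255.97

Let x1 = barrels of heavy naphtha, x2 = barrels of raffinate, x3 = barrels of FCC naphtha, x4 = barrels of isomerate, x5 = barrels of toluene, x6 = barrels of ethanol.
min 97x1 + 132.7x2 + 121.02x3 + 125.09x4 + 213.99x5 + 120.55x6 with:
  0.8x1 + 0.3x2 + 1.5x3 + 0.2x5 ≤ 1.3   (benzene volume)
  5.05x1 + 4.98x2 + 5.29x3 + 4.8x4 + 5.48x5 + 3.36x6 ≥ 11.98   (energy)
  x1 ≤ 4.1
  x4 ≤ 3.8
  x1, x2, x3, x4, x5, x6 ≥ 0.
The minimum-cost mix takes nothing from raffinate, FCC naphtha, toluene, ethanol — only heavy naphtha, isomerate. There the benzene volume and energy constraints are tight.
Solving gives x1 = 1.625, x4 = 0.7862.
Total cost: 97·1.625 + 125.09·0.7862 = 255.9708.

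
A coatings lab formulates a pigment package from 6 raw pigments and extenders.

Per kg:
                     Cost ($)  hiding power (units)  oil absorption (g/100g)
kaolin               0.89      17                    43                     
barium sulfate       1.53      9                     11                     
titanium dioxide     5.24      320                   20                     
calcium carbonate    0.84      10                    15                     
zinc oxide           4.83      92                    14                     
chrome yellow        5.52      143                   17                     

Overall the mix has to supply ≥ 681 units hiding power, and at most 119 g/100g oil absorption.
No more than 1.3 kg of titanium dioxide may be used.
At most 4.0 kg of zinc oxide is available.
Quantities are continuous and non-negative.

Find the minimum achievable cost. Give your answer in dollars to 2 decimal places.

Set it up as a linear program. Let x1 = kg of kaolin, x2 = kg of barium sulfate, x3 = kg of titanium dioxide, x4 = kg of calcium carbonate, x5 = kg of zinc oxide, x6 = kg of chrome yellow.
Minimise 0.89x1 + 1.53x2 + 5.24x3 + 0.84x4 + 4.83x5 + 5.52x6 subject to:
  17x1 + 9x2 + 320x3 + 10x4 + 92x5 + 143x6 ≥ 681   (hiding power)
  43x1 + 11x2 + 20x3 + 15x4 + 14x5 + 17x6 ≤ 119   (oil absorption)
  x3 ≤ 1.3
  x5 ≤ 4
  x1, x2, x3, x4, x5, x6 ≥ 0.
The cheapest feasible vertex uses only titanium dioxide, chrome yellow; kaolin, barium sulfate, calcium carbonate, zinc oxide are not used. There the hiding power and the titanium dioxide cap constraints are tight.
That vertex is x3 = 1.3, x6 = 1.853.
Hence cost = 5.24·1.3 + 5.52·1.853 = $17.0406.

$17.04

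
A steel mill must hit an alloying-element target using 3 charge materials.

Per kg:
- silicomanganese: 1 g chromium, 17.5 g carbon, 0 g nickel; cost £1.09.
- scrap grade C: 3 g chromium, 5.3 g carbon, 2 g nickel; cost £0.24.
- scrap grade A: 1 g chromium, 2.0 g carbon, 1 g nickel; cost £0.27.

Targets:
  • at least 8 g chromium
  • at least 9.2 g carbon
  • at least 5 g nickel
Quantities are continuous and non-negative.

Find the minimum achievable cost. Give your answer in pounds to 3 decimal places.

£0.640

Treat it as an LP. Let x1 = kg of silicomanganese, x2 = kg of scrap grade C, x3 = kg of scrap grade A.
min 1.09x1 + 0.24x2 + 0.27x3 subject to:
  1x1 + 3x2 + 1x3 ≥ 8   (chromium)
  17.5x1 + 5.3x2 + 2x3 ≥ 9.2   (carbon)
  2x2 + 1x3 ≥ 5   (nickel)
  x1, x2, x3 ≥ 0.
The optimal basis is {scrap grade C}; silicomanganese, scrap grade A drop out. There the chromium constraint is tight.
Solving gives x2 = 2.667.
Objective = 0.24·2.667 = 0.64008.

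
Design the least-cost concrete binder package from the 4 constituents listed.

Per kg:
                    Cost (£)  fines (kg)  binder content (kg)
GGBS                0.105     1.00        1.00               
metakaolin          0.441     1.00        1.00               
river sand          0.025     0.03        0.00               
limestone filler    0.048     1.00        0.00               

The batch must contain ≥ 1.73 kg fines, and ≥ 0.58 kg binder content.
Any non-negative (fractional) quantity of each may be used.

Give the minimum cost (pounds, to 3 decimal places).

Let x1 = kg of GGBS, x2 = kg of metakaolin, x3 = kg of river sand, x4 = kg of limestone filler.
min 0.105x1 + 0.441x2 + 0.025x3 + 0.048x4 subject to:
  1x1 + 1x2 + 0.03x3 + 1x4 ≥ 1.73   (fines)
  1x1 + 1x2 ≥ 0.58   (binder content)
  x1, x2, x3, x4 ≥ 0.
The cheapest feasible vertex uses only GGBS, limestone filler; metakaolin, river sand are not used. There the fines and binder content constraints are tight.
Optimal quantities: GGBS = 0.58 kg, limestone filler = 1.15 kg.
Cost = 0.105·0.58 + 0.048·1.15 = 0.11610.

£0.116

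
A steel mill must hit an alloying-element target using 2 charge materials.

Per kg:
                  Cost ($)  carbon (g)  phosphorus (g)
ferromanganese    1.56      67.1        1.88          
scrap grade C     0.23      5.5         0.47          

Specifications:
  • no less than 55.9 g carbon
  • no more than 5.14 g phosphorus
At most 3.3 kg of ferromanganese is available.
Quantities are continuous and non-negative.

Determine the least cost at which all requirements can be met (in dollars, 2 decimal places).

$1.30

Let x1 = kg of ferromanganese, x2 = kg of scrap grade C.
Minimize 1.56x1 + 0.23x2 with:
  67.1x1 + 5.5x2 ≥ 55.9   (carbon)
  1.88x1 + 0.47x2 ≤ 5.14   (phosphorus)
  x1 ≤ 3.3
  x1, x2 ≥ 0.
At the optimum only ferromanganese is positive (scrap grade C = 0). There the carbon constraint is tight.
That vertex is x1 = 0.8331.
Total cost: 1.56·0.8331 = 1.2996.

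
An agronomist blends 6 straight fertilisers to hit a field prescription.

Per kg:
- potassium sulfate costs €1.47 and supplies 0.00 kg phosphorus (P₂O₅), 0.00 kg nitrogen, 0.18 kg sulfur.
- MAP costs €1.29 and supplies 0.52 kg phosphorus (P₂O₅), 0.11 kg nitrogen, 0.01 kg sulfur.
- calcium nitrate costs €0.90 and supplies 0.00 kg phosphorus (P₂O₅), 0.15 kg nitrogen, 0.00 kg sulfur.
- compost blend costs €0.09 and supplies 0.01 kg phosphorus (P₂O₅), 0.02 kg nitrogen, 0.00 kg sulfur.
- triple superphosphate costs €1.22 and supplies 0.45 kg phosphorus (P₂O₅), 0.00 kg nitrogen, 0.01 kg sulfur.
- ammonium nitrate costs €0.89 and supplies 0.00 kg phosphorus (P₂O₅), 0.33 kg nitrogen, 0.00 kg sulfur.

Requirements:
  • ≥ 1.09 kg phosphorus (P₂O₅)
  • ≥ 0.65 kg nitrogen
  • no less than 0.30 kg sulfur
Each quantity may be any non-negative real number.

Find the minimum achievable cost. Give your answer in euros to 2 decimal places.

Treat it as an LP. Let x1 = kg of potassium sulfate, x2 = kg of MAP, x3 = kg of calcium nitrate, x4 = kg of compost blend, x5 = kg of triple superphosphate, x6 = kg of ammonium nitrate.
Minimize 1.47x1 + 1.29x2 + 0.9x3 + 0.09x4 + 1.22x5 + 0.89x6 with:
  0.52x2 + 0.01x4 + 0.45x5 ≥ 1.09   (phosphorus (P₂O₅))
  0.11x2 + 0.15x3 + 0.02x4 + 0.33x6 ≥ 0.65   (nitrogen)
  0.18x1 + 0.01x2 + 0.01x5 ≥ 0.3   (sulfur)
  x1, x2, x3, x4, x5, x6 ≥ 0.
The optimal basis is {potassium sulfate, MAP, ammonium nitrate}; calcium nitrate, compost blend, triple superphosphate drop out. Binding constraints: phosphorus (P₂O₅), nitrogen, sulfur.
That vertex is x1 = 1.55, x2 = 2.096, x6 = 1.271.
Objective = 1.47·1.55 + 1.29·2.096 + 0.89·1.271 = 6.1135.

€6.11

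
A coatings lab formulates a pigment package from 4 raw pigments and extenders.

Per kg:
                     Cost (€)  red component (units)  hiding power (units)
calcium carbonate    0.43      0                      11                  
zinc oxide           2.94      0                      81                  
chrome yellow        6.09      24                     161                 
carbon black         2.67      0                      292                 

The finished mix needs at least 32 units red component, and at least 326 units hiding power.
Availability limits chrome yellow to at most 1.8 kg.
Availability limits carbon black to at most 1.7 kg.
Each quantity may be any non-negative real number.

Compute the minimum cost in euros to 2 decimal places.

€9.14

Set it up as a linear program. Let x1 = kg of calcium carbonate, x2 = kg of zinc oxide, x3 = kg of chrome yellow, x4 = kg of carbon black.
min 0.43x1 + 2.94x2 + 6.09x3 + 2.67x4 s.t.:
  24x3 ≥ 32   (red component)
  11x1 + 81x2 + 161x3 + 292x4 ≥ 326   (hiding power)
  x3 ≤ 1.8
  x4 ≤ 1.7
  x1, x2, x3, x4 ≥ 0.
The optimal basis is {chrome yellow, carbon black}; calcium carbonate, zinc oxide drop out. Binding constraints: red component and hiding power.
Optimal quantities: chrome yellow = 1.333 kg, carbon black = 0.3813 kg.
Objective = 6.09·1.333 + 2.67·0.3813 = 9.1360.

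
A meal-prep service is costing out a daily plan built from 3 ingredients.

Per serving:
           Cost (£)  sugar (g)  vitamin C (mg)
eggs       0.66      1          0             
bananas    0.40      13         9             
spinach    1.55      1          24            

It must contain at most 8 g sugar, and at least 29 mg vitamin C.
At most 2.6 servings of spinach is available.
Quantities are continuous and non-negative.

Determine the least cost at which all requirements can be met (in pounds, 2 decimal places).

Let x1 = servings of eggs, x2 = servings of bananas, x3 = servings of spinach.
min 0.66x1 + 0.4x2 + 1.55x3 subject to:
  1x1 + 13x2 + 1x3 ≤ 8   (sugar)
  9x2 + 24x3 ≥ 29   (vitamin C)
  x3 ≤ 2.6
  x1, x2, x3 ≥ 0.
The optimal basis is {bananas, spinach}; eggs drops out. There the sugar and vitamin C constraints are tight.
That vertex is x2 = 0.538, x3 = 1.007.
Cost = 0.4·0.538 + 1.55·1.007 = 1.7761.

£1.78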